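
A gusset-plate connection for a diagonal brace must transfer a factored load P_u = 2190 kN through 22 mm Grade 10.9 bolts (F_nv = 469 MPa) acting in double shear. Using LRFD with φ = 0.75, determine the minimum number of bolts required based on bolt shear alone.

9 bolts

A_b = π·22²/4 = 380.1 mm².
Per-bolt design strength φR_n = 0.75 × 469 × 380.1 × 2 / 1000 = 267.4 kN.
n ≥ 2190 / 267.4 = 8.189 → use 9 bolts.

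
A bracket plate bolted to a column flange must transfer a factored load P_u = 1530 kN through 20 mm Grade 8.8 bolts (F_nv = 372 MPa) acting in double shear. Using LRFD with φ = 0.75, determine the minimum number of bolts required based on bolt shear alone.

9 bolts

A_b = π·20²/4 = 314.2 mm².
Per-bolt design strength φR_n = 0.75 × 372 × 314.2 × 2 / 1000 = 175.3 kN.
n ≥ 1530 / 175.3 = 8.728 → use 9 bolts.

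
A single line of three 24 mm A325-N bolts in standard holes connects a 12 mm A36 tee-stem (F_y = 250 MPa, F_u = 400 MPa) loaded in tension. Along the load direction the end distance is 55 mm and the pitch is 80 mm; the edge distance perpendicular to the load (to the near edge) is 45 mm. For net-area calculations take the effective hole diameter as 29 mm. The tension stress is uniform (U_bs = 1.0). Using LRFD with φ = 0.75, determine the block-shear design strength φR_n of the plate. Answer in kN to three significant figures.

400 kN

Shear plane L_v = 55 + 2·80 = 215 mm; A_gv = 215 × 12 = 2580 mm².
A_nv = (215 − 2.5·29) × 12 = 1710 mm².
A_nt = (45 − 0.5·29) × 12 = 366 mm².
0.6 F_u A_nv = 410.4 kN; 0.6 F_y A_gv = 387 kN → shear yielding governs the shear term.
R_n = 387 + 1.0 × 400 × 366 / 1000 = 533.4 kN.
Design strength φR_n = 0.75 × 533.4 = 400 kN.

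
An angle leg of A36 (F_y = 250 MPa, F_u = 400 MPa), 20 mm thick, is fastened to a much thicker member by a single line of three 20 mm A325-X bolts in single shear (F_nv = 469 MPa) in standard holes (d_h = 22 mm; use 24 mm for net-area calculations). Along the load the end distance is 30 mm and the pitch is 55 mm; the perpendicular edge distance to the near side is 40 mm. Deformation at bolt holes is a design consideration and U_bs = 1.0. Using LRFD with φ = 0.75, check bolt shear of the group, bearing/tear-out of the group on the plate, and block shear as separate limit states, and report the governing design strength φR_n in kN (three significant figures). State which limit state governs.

Bolt shear: A_b = π·20²/4 = 314.2 mm²; R_n = 469 × 314.2 × 3 × 1 / 1000 = 442 kN → 0.75 × 442 = 332 kN.
Bearing: edge l_c = 19, r_n = 182.4 kN; interior l_c = 33, r_n = 316.8 kN; R_n = 182.4 + 2·316.8 = 816 kN → 612 kN.
Block shear: A_gv = 2800, A_nv = 1600, A_nt = 560 mm²; R_n = min(0.6F_uA_nv, 0.6F_yA_gv) + U_bs·F_u·A_nt = 608 kN → 456 kN.
Bolt shear governs: 332 kN.

332 kN (bolt shear governs)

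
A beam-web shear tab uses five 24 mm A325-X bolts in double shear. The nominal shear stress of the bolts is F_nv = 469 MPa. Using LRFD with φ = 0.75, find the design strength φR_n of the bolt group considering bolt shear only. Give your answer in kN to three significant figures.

A_b = π × 24² / 4 = 452.4 mm².
R_n = F_nv · A_b · n · n_s = 469 × 452.4 × 5 × 2 / 1000 = 2122 kN.
Design strength φR_n = 0.75 × 2122 = 1590 kN.

1590 kN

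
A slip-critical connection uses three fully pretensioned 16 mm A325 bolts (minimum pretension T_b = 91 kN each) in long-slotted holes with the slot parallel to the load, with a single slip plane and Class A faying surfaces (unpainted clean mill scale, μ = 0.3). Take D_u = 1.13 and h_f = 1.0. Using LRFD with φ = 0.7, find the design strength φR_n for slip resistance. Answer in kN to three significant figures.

64.8 kN

R_n = μ · D_u · h_f · T_b · n_s · n_b = 0.3 × 1.13 × 1.0 × 91 × 1 × 3 = 92.55 kN.
Design strength φR_n = 0.7 × 92.55 = 64.8 kN.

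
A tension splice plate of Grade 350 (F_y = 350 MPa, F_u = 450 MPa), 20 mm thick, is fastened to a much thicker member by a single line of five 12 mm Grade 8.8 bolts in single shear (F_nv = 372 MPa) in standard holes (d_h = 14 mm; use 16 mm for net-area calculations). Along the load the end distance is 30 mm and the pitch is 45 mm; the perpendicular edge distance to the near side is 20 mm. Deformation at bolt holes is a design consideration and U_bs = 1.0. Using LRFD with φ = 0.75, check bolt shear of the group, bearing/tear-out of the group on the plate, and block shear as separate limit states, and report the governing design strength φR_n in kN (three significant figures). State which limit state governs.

158 kN (bolt shear governs)

Bolt shear: A_b = π·12²/4 = 113.1 mm²; R_n = 372 × 113.1 × 5 × 1 / 1000 = 210.4 kN → 0.75 × 210.4 = 158 kN.
Bearing: edge l_c = 23, r_n = 248.4 kN; interior l_c = 31, r_n = 259.2 kN; R_n = 248.4 + 4·259.2 = 1285 kN → 964 kN.
Block shear: A_gv = 4200, A_nv = 2760, A_nt = 240 mm²; R_n = min(0.6F_uA_nv, 0.6F_yA_gv) + U_bs·F_u·A_nt = 853.2 kN → 640 kN.
Bolt shear governs: 158 kN.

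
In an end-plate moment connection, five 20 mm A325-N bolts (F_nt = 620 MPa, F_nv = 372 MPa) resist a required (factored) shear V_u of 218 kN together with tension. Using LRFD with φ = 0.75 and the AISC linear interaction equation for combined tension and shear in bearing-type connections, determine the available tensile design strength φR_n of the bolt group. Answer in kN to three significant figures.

586 kN

A_b = π·20²/4 = 314.2 mm²; f_rv = 218 × 1000 / (5 × 314.2) = 138.8 MPa.
F'_nt = 1.3 F_nt − (F_nt / φF_nv) f_rv = 1.3·620 − (620/(0.75·372))·138.8 = 497.6 MPa, capped at F_nt → F'_nt = 497.6 MPa.
R_n = F'_nt · A_b · n = 497.6 × 314.2 × 5 / 1000 = 781.6 kN.
Design strength φR_n = 0.75 × 781.6 = 586 kN.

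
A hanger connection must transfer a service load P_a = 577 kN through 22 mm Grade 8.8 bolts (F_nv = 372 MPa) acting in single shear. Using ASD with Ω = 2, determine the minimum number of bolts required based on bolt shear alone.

9 bolts

A_b = π·22²/4 = 380.1 mm².
Per-bolt allowable strength R_n/Ω = 372 × 380.1 × 1 / 1000 / 2 = 70.7 kN.
n ≥ 577 / 70.7 = 8.161 → use 9 bolts.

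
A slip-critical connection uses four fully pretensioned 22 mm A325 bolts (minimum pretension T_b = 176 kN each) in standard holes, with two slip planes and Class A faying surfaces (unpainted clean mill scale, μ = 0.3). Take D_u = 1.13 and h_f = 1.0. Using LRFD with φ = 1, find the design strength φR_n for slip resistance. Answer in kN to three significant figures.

R_n = μ · D_u · h_f · T_b · n_s · n_b = 0.3 × 1.13 × 1.0 × 176 × 2 × 4 = 477.3 kN.
Design strength φR_n = 1 × 477.3 = 477 kN.

477 kN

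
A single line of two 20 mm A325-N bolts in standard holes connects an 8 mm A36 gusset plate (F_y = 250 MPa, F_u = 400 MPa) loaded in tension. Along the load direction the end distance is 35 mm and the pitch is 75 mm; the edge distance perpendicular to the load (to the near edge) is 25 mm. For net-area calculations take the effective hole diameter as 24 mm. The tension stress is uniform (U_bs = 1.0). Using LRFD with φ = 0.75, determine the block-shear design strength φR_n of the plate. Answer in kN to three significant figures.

Shear plane L_v = 35 + 1·75 = 110 mm; A_gv = 110 × 8 = 880 mm².
A_nv = (110 − 1.5·24) × 8 = 592 mm².
A_nt = (25 − 0.5·24) × 8 = 104 mm².
0.6 F_u A_nv = 142.1 kN; 0.6 F_y A_gv = 132 kN → shear yielding governs the shear term.
R_n = 132 + 1.0 × 400 × 104 / 1000 = 173.6 kN.
Design strength φR_n = 0.75 × 173.6 = 130 kN.

130 kN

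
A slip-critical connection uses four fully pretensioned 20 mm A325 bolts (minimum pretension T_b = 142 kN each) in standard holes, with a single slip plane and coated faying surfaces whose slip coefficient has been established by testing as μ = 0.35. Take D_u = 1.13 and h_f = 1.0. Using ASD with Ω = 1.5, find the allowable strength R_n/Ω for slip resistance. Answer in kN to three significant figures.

R_n = μ · D_u · h_f · T_b · n_s · n_b = 0.35 × 1.13 × 1.0 × 142 × 1 × 4 = 224.6 kN.
Allowable strength R_n/Ω = 224.6 / 1.5 = 150 kN.

150 kN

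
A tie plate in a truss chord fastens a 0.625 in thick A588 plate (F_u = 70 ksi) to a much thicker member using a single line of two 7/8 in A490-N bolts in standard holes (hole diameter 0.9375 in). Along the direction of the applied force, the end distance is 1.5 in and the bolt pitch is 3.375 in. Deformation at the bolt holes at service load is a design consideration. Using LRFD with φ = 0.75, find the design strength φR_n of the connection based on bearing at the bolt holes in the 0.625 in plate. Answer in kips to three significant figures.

110 kips

Per bolt r_n = 1.2 l_c t F_u ≤ 2.4 d t F_u; upper limit = 2.4 × 0.875 × 0.625 × 70 = 91.88 kips.
Edge bolt: l_c = 1.5 − 0.9375/2 = 1.031 in → 1.2 × 1.031 × 0.625 × 70 = 54.14 → r_n = 54.14 kips.
Interior bolts: l_c = 3.375 − 0.9375 = 2.438 in → 1.2 × 2.438 × 0.625 × 70 = 128 → r_n = 91.88 kips.
R_n = 1 × 54.14 + 1 × 91.88 = 146 kips.
Design strength φR_n = 0.75 × 146 = 110 kips.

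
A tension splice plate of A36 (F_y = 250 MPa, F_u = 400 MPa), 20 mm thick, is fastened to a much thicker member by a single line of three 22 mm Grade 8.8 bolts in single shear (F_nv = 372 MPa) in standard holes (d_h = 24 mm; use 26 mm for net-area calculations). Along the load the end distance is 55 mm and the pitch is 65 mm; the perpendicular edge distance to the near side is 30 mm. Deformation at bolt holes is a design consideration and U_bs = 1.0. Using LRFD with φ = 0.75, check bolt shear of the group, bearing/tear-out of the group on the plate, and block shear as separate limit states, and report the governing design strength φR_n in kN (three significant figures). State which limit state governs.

Bolt shear: A_b = π·22²/4 = 380.1 mm²; R_n = 372 × 380.1 × 3 × 1 / 1000 = 424.2 kN → 0.75 × 424.2 = 318 kN.
Bearing: edge l_c = 43, r_n = 412.8 kN; interior l_c = 41, r_n = 393.6 kN; R_n = 412.8 + 2·393.6 = 1200 kN → 900 kN.
Block shear: A_gv = 3700, A_nv = 2400, A_nt = 340 mm²; R_n = min(0.6F_uA_nv, 0.6F_yA_gv) + U_bs·F_u·A_nt = 691 kN → 518 kN.
Bolt shear governs: 318 kN.

318 kN (bolt shear governs)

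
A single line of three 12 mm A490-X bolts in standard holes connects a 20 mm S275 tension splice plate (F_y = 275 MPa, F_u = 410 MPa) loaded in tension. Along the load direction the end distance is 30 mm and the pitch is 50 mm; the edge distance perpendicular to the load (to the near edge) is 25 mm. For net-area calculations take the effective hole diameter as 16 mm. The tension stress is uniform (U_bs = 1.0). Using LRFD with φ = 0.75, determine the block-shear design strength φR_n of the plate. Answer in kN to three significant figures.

426 kN

Shear plane L_v = 30 + 2·50 = 130 mm; A_gv = 130 × 20 = 2600 mm².
A_nv = (130 − 2.5·16) × 20 = 1800 mm².
A_nt = (25 − 0.5·16) × 20 = 340 mm².
0.6 F_u A_nv = 442.8 kN; 0.6 F_y A_gv = 429 kN → shear yielding governs the shear term.
R_n = 429 + 1.0 × 410 × 340 / 1000 = 568.4 kN.
Design strength φR_n = 0.75 × 568.4 = 426 kN.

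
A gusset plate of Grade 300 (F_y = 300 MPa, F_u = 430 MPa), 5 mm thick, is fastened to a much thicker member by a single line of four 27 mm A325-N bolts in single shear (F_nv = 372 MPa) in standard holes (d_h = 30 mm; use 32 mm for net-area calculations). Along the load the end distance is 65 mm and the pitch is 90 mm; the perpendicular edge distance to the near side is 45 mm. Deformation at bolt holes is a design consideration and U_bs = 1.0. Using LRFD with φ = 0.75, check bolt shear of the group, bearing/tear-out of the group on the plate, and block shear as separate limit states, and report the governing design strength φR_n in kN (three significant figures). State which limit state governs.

Bolt shear: A_b = π·27²/4 = 572.6 mm²; R_n = 372 × 572.6 × 4 × 1 / 1000 = 852 kN → 0.75 × 852 = 639 kN.
Bearing: edge l_c = 50, r_n = 129 kN; interior l_c = 60, r_n = 139.3 kN; R_n = 129 + 3·139.3 = 547 kN → 410 kN.
Block shear: A_gv = 1675, A_nv = 1115, A_nt = 145 mm²; R_n = min(0.6F_uA_nv, 0.6F_yA_gv) + U_bs·F_u·A_nt = 350 kN → 263 kN.
Block shear governs: 263 kN.

263 kN (block shear governs)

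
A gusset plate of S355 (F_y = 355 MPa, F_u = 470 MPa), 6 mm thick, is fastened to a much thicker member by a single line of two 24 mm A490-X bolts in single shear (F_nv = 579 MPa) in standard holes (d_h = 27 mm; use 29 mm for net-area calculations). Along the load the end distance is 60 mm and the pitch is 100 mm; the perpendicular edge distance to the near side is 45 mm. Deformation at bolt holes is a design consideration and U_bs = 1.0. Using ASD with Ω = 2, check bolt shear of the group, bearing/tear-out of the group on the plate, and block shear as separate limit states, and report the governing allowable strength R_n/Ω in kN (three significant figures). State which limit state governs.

142 kN (block shear governs)

Bolt shear: A_b = π·24²/4 = 452.4 mm²; R_n = 579 × 452.4 × 2 × 1 / 1000 = 523.9 kN → 523.9 / 2 = 262 kN.
Bearing: edge l_c = 46.5, r_n = 157.4 kN; interior l_c = 73, r_n = 162.4 kN; R_n = 157.4 + 1·162.4 = 319.8 kN → 160 kN.
Block shear: A_gv = 960, A_nv = 699, A_nt = 183 mm²; R_n = min(0.6F_uA_nv, 0.6F_yA_gv) + U_bs·F_u·A_nt = 283.1 kN → 142 kN.
Block shear governs: 142 kN.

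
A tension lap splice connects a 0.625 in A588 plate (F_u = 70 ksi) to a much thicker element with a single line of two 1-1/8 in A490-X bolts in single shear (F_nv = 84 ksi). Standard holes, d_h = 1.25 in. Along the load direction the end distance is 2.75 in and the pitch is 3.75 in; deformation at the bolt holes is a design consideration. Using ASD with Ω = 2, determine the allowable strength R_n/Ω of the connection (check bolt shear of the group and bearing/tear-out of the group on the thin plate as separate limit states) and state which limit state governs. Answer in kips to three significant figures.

83.5 kips (bolt shear governs)

Bolt shear: A_b = π·1.125²/4 = 0.994 in²; R_n = 84 × 0.994 × 2 × 1 = 167 kips → 167 / 2 = 83.5 kips.
Bearing (1.2 l_c t F_u ≤ 2.4 d t F_u): upper limit = 2.4·1.125·0.625·70 = 118.1 kips.
  Edge l_c = 2.75 − 1.25/2 = 2.125 → r_n = 111.6 kips; interior l_c = 3.75 − 1.25 = 2.5 → r_n = 118.1 kips.
  R_n,bearing = 1·111.6 + 1·118.1 = 229.7 kips → 229.7 / 2 = 115 kips.
Bolt shear governs: 83.5 kips.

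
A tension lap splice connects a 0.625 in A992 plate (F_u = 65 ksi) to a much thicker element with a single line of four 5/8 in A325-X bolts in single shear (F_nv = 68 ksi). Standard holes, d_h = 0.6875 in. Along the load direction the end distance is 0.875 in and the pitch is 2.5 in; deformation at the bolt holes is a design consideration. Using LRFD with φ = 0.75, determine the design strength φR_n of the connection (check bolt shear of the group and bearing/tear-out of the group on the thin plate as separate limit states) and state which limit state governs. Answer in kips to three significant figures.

Bolt shear: A_b = π·0.625²/4 = 0.3068 in²; R_n = 68 × 0.3068 × 4 × 1 = 83.45 kips → 0.75 × 83.45 = 62.6 kips.
Bearing (1.2 l_c t F_u ≤ 2.4 d t F_u): upper limit = 2.4·0.625·0.625·65 = 60.94 kips.
  Edge l_c = 0.875 − 0.6875/2 = 0.5312 → r_n = 25.9 kips; interior l_c = 2.5 − 0.6875 = 1.812 → r_n = 60.94 kips.
  R_n,bearing = 1·25.9 + 3·60.94 = 208.7 kips → 0.75 × 208.7 = 157 kips.
Bolt shear governs: 62.6 kips.

62.6 kips (bolt shear governs)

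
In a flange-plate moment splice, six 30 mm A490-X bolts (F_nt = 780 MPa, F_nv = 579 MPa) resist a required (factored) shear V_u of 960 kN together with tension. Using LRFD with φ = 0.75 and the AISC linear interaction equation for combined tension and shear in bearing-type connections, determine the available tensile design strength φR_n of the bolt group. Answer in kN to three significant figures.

1930 kN

A_b = π·30²/4 = 706.9 mm²; f_rv = 960 × 1000 / (6 × 706.9) = 226.4 MPa.
F'_nt = 1.3 F_nt − (F_nt / φF_nv) f_rv = 1.3·780 − (780/(0.75·579))·226.4 = 607.4 MPa, capped at F_nt → F'_nt = 607.4 MPa.
R_n = F'_nt · A_b · n = 607.4 × 706.9 × 6 / 1000 = 2576 kN.
Design strength φR_n = 0.75 × 2576 = 1930 kN.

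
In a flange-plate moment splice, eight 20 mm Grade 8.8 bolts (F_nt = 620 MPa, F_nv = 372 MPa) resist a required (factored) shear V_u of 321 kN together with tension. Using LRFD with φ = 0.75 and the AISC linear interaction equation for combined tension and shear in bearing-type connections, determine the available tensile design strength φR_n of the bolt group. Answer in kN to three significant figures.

A_b = π·20²/4 = 314.2 mm²; f_rv = 321 × 1000 / (8 × 314.2) = 127.7 MPa.
F'_nt = 1.3 F_nt − (F_nt / φF_nv) f_rv = 1.3·620 − (620/(0.75·372))·127.7 = 522.2 MPa, capped at F_nt → F'_nt = 522.2 MPa.
R_n = F'_nt · A_b · n = 522.2 × 314.2 × 8 / 1000 = 1312 kN.
Design strength φR_n = 0.75 × 1312 = 984 kN.

984 kN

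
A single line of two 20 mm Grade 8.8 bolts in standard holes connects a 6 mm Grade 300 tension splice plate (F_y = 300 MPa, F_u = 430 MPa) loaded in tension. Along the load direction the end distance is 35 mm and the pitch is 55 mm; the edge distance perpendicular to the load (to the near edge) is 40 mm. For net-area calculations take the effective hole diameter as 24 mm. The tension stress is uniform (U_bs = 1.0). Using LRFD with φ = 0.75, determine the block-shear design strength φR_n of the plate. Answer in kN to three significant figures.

117 kN

Shear plane L_v = 35 + 1·55 = 90 mm; A_gv = 90 × 6 = 540 mm².
A_nv = (90 − 1.5·24) × 6 = 324 mm².
A_nt = (40 − 0.5·24) × 6 = 168 mm².
0.6 F_u A_nv = 83.59 kN; 0.6 F_y A_gv = 97.2 kN → shear rupture governs the shear term.
R_n = 83.59 + 1.0 × 430 × 168 / 1000 = 155.8 kN.
Design strength φR_n = 0.75 × 155.8 = 117 kN.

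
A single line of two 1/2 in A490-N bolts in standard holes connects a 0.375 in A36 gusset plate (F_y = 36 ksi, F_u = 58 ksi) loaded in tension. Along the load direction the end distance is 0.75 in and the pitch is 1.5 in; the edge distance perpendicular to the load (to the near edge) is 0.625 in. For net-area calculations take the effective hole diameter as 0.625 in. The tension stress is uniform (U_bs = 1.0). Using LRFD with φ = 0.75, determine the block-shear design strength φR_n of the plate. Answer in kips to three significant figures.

17.9 kips

Shear plane L_v = 0.75 + 1·1.5 = 2.25 in; A_gv = 2.25 × 0.375 = 0.8438 in².
A_nv = (2.25 − 1.5·0.625) × 0.375 = 0.4922 in².
A_nt = (0.625 − 0.5·0.625) × 0.375 = 0.1172 in².
0.6 F_u A_nv = 17.13 kips; 0.6 F_y A_gv = 18.22 kips → shear rupture governs the shear term.
R_n = 17.13 + 1.0 × 58 × 0.1172 = 23.92 kips.
Design strength φR_n = 0.75 × 23.92 = 17.9 kips.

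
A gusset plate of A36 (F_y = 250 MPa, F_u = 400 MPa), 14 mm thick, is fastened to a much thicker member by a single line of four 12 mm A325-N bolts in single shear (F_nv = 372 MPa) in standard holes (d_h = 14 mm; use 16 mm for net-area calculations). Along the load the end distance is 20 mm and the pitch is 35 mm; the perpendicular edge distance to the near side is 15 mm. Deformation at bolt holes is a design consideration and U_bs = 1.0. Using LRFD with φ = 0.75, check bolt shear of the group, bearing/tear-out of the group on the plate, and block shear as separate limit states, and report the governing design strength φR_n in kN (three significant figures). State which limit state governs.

126 kN (bolt shear governs)

Bolt shear: A_b = π·12²/4 = 113.1 mm²; R_n = 372 × 113.1 × 4 × 1 / 1000 = 168.3 kN → 0.75 × 168.3 = 126 kN.
Bearing: edge l_c = 13, r_n = 87.36 kN; interior l_c = 21, r_n = 141.1 kN; R_n = 87.36 + 3·141.1 = 510.7 kN → 383 kN.
Block shear: A_gv = 1750, A_nv = 966, A_nt = 98 mm²; R_n = min(0.6F_uA_nv, 0.6F_yA_gv) + U_bs·F_u·A_nt = 271 kN → 203 kN.
Bolt shear governs: 126 kN.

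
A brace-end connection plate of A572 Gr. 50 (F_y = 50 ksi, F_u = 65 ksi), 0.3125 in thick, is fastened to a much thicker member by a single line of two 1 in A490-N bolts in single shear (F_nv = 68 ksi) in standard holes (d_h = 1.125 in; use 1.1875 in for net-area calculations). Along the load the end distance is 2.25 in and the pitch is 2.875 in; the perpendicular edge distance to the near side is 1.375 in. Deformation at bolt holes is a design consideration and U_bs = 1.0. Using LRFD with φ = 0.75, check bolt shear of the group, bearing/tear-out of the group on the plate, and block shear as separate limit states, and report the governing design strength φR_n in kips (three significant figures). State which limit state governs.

42.5 kips (block shear governs)

Bolt shear: A_b = π·1²/4 = 0.7854 in²; R_n = 68 × 0.7854 × 2 × 1 = 106.8 kips → 0.75 × 106.8 = 80.1 kips.
Bearing: edge l_c = 1.688, r_n = 41.13 kips; interior l_c = 1.75, r_n = 42.66 kips; R_n = 41.13 + 1·42.66 = 83.79 kips → 62.8 kips.
Block shear: A_gv = 1.602, A_nv = 1.045, A_nt = 0.2441 in²; R_n = min(0.6F_uA_nv, 0.6F_yA_gv) + U_bs·F_u·A_nt = 56.62 kips → 42.5 kips.
Block shear governs: 42.5 kips.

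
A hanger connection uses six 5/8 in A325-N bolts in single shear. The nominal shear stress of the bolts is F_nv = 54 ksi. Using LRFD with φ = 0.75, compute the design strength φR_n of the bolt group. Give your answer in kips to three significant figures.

74.6 kips

A_b = π × 0.625² / 4 = 0.3068 in².
R_n = F_nv · A_b · n · n_s = 54 × 0.3068 × 6 × 1 = 99.4 kips.
Design strength φR_n = 0.75 × 99.4 = 74.6 kips.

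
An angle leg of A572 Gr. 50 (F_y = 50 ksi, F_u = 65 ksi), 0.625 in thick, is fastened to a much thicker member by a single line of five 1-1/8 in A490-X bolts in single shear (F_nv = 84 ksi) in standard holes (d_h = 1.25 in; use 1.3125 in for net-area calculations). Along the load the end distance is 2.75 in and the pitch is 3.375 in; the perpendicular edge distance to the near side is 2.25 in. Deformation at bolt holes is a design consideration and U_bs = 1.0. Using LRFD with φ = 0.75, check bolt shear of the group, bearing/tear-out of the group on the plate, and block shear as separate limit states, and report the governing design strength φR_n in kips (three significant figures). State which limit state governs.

Bolt shear: A_b = π·1.125²/4 = 0.994 in²; R_n = 84 × 0.994 × 5 × 1 = 417.5 kips → 0.75 × 417.5 = 313 kips.
Bearing: edge l_c = 2.125, r_n = 103.6 kips; interior l_c = 2.125, r_n = 103.6 kips; R_n = 103.6 + 4·103.6 = 518 kips → 388 kips.
Block shear: A_gv = 10.16, A_nv = 6.465, A_nt = 0.9961 in²; R_n = min(0.6F_uA_nv, 0.6F_yA_gv) + U_bs·F_u·A_nt = 316.9 kips → 238 kips.
Block shear governs: 238 kips.

238 kips (block shear governs)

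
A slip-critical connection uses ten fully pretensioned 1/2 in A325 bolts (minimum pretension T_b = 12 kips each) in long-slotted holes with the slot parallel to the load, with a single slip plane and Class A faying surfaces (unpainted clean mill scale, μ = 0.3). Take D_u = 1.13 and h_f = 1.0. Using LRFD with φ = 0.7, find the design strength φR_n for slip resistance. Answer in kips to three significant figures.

28.5 kips

R_n = μ · D_u · h_f · T_b · n_s · n_b = 0.3 × 1.13 × 1.0 × 12 × 1 × 10 = 40.68 kips.
Design strength φR_n = 0.7 × 40.68 = 28.5 kips.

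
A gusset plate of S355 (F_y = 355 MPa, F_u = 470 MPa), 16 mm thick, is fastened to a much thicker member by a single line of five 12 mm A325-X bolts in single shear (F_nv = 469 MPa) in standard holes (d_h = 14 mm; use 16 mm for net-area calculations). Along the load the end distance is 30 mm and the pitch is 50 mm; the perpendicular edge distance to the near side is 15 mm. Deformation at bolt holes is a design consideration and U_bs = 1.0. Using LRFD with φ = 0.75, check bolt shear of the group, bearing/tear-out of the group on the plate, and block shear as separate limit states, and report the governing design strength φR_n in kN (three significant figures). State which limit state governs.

Bolt shear: A_b = π·12²/4 = 113.1 mm²; R_n = 469 × 113.1 × 5 × 1 / 1000 = 265.2 kN → 0.75 × 265.2 = 199 kN.
Bearing: edge l_c = 23, r_n = 207.6 kN; interior l_c = 36, r_n = 216.6 kN; R_n = 207.6 + 4·216.6 = 1074 kN → 805 kN.
Block shear: A_gv = 3680, A_nv = 2528, A_nt = 112 mm²; R_n = min(0.6F_uA_nv, 0.6F_yA_gv) + U_bs·F_u·A_nt = 765.5 kN → 574 kN.
Bolt shear governs: 199 kN.

199 kN (bolt shear governs)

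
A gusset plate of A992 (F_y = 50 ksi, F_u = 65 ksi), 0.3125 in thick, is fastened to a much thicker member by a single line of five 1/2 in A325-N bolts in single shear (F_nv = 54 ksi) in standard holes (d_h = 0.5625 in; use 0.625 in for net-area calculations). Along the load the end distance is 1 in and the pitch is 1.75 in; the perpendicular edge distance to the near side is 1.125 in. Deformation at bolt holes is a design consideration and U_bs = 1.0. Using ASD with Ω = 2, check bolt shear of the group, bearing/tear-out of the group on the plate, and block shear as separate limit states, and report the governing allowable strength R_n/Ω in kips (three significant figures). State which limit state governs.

Bolt shear: A_b = π·0.5²/4 = 0.1963 in²; R_n = 54 × 0.1963 × 5 × 1 = 53.01 kips → 53.01 / 2 = 26.5 kips.
Bearing: edge l_c = 0.7188, r_n = 17.52 kips; interior l_c = 1.188, r_n = 24.38 kips; R_n = 17.52 + 4·24.38 = 115 kips → 57.5 kips.
Block shear: A_gv = 2.5, A_nv = 1.621, A_nt = 0.2539 in²; R_n = min(0.6F_uA_nv, 0.6F_yA_gv) + U_bs·F_u·A_nt = 79.73 kips → 39.9 kips.
Bolt shear governs: 26.5 kips.

26.5 kips (bolt shear governs)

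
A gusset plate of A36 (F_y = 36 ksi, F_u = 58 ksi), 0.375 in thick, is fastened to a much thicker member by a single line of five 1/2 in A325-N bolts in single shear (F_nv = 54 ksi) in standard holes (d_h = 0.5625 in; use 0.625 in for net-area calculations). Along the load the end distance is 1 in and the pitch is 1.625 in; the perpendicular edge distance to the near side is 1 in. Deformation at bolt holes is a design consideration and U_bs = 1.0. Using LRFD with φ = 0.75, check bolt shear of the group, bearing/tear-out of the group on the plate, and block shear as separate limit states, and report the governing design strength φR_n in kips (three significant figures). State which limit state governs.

Bolt shear: A_b = π·0.5²/4 = 0.1963 in²; R_n = 54 × 0.1963 × 5 × 1 = 53.01 kips → 0.75 × 53.01 = 39.8 kips.
Bearing: edge l_c = 0.7188, r_n = 18.76 kips; interior l_c = 1.062, r_n = 26.1 kips; R_n = 18.76 + 4·26.1 = 123.2 kips → 92.4 kips.
Block shear: A_gv = 2.812, A_nv = 1.758, A_nt = 0.2578 in²; R_n = min(0.6F_uA_nv, 0.6F_yA_gv) + U_bs·F_u·A_nt = 75.7 kips → 56.8 kips.
Bolt shear governs: 39.8 kips.

39.8 kips (bolt shear governs)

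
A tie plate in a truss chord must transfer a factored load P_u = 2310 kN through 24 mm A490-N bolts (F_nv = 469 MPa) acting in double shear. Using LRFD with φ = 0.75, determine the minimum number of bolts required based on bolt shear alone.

8 bolts

A_b = π·24²/4 = 452.4 mm².
Per-bolt design strength φR_n = 0.75 × 469 × 452.4 × 2 / 1000 = 318.3 kN.
n ≥ 2310 / 318.3 = 7.258 → use 8 bolts.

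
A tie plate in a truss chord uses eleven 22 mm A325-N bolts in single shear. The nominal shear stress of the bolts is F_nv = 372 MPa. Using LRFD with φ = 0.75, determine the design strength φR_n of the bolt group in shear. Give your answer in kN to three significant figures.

A_b = π × 22² / 4 = 380.1 mm².
R_n = F_nv · A_b · n · n_s = 372 × 380.1 × 11 × 1 / 1000 = 1556 kN.
Design strength φR_n = 0.75 × 1556 = 1170 kN.

1170 kN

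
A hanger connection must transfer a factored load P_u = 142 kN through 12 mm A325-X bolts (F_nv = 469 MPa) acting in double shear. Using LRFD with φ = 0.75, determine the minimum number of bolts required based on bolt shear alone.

2 bolts

A_b = π·12²/4 = 113.1 mm².
Per-bolt design strength φR_n = 0.75 × 469 × 113.1 × 2 / 1000 = 79.56 kN.
n ≥ 142 / 79.56 = 1.785 → use 2 bolts.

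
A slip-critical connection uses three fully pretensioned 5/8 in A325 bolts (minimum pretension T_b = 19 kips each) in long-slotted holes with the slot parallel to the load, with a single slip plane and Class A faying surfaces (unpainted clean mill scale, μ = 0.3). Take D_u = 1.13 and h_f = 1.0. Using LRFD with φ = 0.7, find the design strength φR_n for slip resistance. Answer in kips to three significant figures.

R_n = μ · D_u · h_f · T_b · n_s · n_b = 0.3 × 1.13 × 1.0 × 19 × 1 × 3 = 19.32 kips.
Design strength φR_n = 0.7 × 19.32 = 13.5 kips.

13.5 kips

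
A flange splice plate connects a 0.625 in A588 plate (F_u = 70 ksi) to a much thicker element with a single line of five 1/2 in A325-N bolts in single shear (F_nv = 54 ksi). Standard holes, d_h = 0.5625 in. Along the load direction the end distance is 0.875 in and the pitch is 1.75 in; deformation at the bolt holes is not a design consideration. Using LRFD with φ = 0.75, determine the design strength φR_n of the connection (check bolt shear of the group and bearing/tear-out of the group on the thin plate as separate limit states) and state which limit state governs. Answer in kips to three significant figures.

Bolt shear: A_b = π·0.5²/4 = 0.1963 in²; R_n = 54 × 0.1963 × 5 × 1 = 53.01 kips → 0.75 × 53.01 = 39.8 kips.
Bearing (1.5 l_c t F_u ≤ 3.0 d t F_u): upper limit = 3.0·0.5·0.625·70 = 65.62 kips.
  Edge l_c = 0.875 − 0.5625/2 = 0.5938 → r_n = 38.96 kips; interior l_c = 1.75 − 0.5625 = 1.188 → r_n = 65.62 kips.
  R_n,bearing = 1·38.96 + 4·65.62 = 301.5 kips → 0.75 × 301.5 = 226 kips.
Bolt shear governs: 39.8 kips.

39.8 kips (bolt shear governs)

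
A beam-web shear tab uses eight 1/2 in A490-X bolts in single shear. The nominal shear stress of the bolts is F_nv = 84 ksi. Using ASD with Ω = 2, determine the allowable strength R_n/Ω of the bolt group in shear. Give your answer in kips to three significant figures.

66 kips

A_b = π × 0.5² / 4 = 0.1963 in².
R_n = F_nv · A_b · n · n_s = 84 × 0.1963 × 8 × 1 = 131.9 kips.
Allowable strength R_n/Ω = 131.9 / 2 = 66 kips.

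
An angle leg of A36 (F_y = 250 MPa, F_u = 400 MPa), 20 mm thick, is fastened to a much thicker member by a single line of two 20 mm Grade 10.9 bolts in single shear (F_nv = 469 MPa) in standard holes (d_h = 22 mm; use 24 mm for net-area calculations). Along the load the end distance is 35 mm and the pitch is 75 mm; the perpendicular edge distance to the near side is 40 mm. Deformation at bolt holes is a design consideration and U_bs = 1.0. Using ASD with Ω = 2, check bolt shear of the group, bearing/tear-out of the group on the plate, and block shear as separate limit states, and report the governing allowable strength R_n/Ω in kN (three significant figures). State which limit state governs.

147 kN (bolt shear governs)

Bolt shear: A_b = π·20²/4 = 314.2 mm²; R_n = 469 × 314.2 × 2 × 1 / 1000 = 294.7 kN → 294.7 / 2 = 147 kN.
Bearing: edge l_c = 24, r_n = 230.4 kN; interior l_c = 53, r_n = 384 kN; R_n = 230.4 + 1·384 = 614.4 kN → 307 kN.
Block shear: A_gv = 2200, A_nv = 1480, A_nt = 560 mm²; R_n = min(0.6F_uA_nv, 0.6F_yA_gv) + U_bs·F_u·A_nt = 554 kN → 277 kN.
Bolt shear governs: 147 kN.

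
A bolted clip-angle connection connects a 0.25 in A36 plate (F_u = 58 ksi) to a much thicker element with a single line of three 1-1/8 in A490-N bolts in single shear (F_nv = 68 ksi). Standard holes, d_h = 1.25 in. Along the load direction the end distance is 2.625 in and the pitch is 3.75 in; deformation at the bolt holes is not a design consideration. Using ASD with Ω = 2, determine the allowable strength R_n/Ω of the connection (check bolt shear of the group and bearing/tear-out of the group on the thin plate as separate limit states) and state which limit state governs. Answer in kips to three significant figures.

Bolt shear: A_b = π·1.125²/4 = 0.994 in²; R_n = 68 × 0.994 × 3 × 1 = 202.8 kips → 202.8 / 2 = 101 kips.
Bearing (1.5 l_c t F_u ≤ 3.0 d t F_u): upper limit = 3.0·1.125·0.25·58 = 48.94 kips.
  Edge l_c = 2.625 − 1.25/2 = 2 → r_n = 43.5 kips; interior l_c = 3.75 − 1.25 = 2.5 → r_n = 48.94 kips.
  R_n,bearing = 1·43.5 + 2·48.94 = 141.4 kips → 141.4 / 2 = 70.7 kips.
Bearing governs: 70.7 kips.

70.7 kips (bearing governs)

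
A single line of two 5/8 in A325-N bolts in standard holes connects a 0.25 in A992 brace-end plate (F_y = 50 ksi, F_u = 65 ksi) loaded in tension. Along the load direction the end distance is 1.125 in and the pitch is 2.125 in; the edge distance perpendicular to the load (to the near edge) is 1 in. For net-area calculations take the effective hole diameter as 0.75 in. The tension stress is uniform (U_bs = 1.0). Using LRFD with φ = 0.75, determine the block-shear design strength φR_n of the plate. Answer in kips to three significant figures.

Shear plane L_v = 1.125 + 1·2.125 = 3.25 in; A_gv = 3.25 × 0.25 = 0.8125 in².
A_nv = (3.25 − 1.5·0.75) × 0.25 = 0.5312 in².
A_nt = (1 − 0.5·0.75) × 0.25 = 0.1562 in².
0.6 F_u A_nv = 20.72 kips; 0.6 F_y A_gv = 24.38 kips → shear rupture governs the shear term.
R_n = 20.72 + 1.0 × 65 × 0.1562 = 30.88 kips.
Design strength φR_n = 0.75 × 30.88 = 23.2 kips.

23.2 kips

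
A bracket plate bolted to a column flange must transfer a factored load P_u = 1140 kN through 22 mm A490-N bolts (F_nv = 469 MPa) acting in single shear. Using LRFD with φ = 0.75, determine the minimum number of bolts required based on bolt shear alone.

A_b = π·22²/4 = 380.1 mm².
Per-bolt design strength φR_n = 0.75 × 469 × 380.1 × 1 / 1000 = 133.7 kN.
n ≥ 1140 / 133.7 = 8.526 → use 9 bolts.

9 bolts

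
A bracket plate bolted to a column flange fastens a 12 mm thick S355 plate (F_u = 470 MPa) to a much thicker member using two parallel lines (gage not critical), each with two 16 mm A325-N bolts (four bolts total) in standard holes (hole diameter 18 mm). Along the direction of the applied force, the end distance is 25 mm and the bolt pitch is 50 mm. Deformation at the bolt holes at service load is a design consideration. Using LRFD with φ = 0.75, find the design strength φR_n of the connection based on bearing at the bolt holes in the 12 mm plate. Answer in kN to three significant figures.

487 kN

Per bolt r_n = 1.2 l_c t F_u ≤ 2.4 d t F_u; upper limit = 2.4 × 16 × 12 × 470 / 1000 = 216.6 kN.
Edge bolt: l_c = 25 − 18/2 = 16 mm → 1.2 × 16 × 12 × 470 / 1000 = 108.3 → r_n = 108.3 kN.
Interior bolts: l_c = 50 − 18 = 32 mm → 1.2 × 32 × 12 × 470 / 1000 = 216.6 → r_n = 216.6 kN.
R_n = 2 × 108.3 + 2 × 216.6 = 649.7 kN.
Design strength φR_n = 0.75 × 649.7 = 487 kN.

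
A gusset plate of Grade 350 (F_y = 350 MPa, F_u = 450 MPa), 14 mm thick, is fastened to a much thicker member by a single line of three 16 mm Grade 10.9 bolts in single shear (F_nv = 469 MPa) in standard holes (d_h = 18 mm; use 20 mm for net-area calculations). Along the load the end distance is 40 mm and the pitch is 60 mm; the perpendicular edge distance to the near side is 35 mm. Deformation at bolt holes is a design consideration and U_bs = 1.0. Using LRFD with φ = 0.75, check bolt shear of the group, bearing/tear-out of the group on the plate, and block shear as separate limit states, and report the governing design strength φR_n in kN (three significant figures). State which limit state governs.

212 kN (bolt shear governs)

Bolt shear: A_b = π·16²/4 = 201.1 mm²; R_n = 469 × 201.1 × 3 × 1 / 1000 = 282.9 kN → 0.75 × 282.9 = 212 kN.
Bearing: edge l_c = 31, r_n = 234.4 kN; interior l_c = 42, r_n = 241.9 kN; R_n = 234.4 + 2·241.9 = 718.2 kN → 539 kN.
Block shear: A_gv = 2240, A_nv = 1540, A_nt = 350 mm²; R_n = min(0.6F_uA_nv, 0.6F_yA_gv) + U_bs·F_u·A_nt = 573.3 kN → 430 kN.
Bolt shear governs: 212 kN.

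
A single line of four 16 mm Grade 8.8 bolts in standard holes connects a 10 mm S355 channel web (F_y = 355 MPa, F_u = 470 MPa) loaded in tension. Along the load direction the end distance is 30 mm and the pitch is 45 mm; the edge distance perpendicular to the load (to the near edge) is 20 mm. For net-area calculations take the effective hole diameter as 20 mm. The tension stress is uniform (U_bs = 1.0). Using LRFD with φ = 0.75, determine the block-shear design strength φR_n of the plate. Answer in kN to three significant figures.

236 kN

Shear plane L_v = 30 + 3·45 = 165 mm; A_gv = 165 × 10 = 1650 mm².
A_nv = (165 − 3.5·20) × 10 = 950 mm².
A_nt = (20 − 0.5·20) × 10 = 100 mm².
0.6 F_u A_nv = 267.9 kN; 0.6 F_y A_gv = 351.4 kN → shear rupture governs the shear term.
R_n = 267.9 + 1.0 × 470 × 100 / 1000 = 314.9 kN.
Design strength φR_n = 0.75 × 314.9 = 236 kN.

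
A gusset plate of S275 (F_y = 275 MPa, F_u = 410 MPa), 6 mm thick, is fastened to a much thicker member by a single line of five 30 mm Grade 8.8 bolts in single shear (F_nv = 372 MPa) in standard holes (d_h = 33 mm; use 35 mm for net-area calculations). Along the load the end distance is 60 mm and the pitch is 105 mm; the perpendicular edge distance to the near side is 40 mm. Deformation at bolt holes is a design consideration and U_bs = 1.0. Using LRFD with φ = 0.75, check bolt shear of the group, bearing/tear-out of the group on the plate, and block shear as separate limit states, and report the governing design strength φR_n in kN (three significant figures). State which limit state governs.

398 kN (block shear governs)

Bolt shear: A_b = π·30²/4 = 706.9 mm²; R_n = 372 × 706.9 × 5 × 1 / 1000 = 1315 kN → 0.75 × 1315 = 986 kN.
Bearing: edge l_c = 43.5, r_n = 128.4 kN; interior l_c = 72, r_n = 177.1 kN; R_n = 128.4 + 4·177.1 = 836.9 kN → 628 kN.
Block shear: A_gv = 2880, A_nv = 1935, A_nt = 135 mm²; R_n = min(0.6F_uA_nv, 0.6F_yA_gv) + U_bs·F_u·A_nt = 530.5 kN → 398 kN.
Block shear governs: 398 kN.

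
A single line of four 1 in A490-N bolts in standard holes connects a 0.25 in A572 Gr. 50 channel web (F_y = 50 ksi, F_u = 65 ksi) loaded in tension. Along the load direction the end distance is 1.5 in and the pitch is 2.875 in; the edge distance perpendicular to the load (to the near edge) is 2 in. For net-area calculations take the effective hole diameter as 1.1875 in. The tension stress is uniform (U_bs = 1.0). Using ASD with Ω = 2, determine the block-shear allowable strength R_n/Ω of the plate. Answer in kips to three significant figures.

Shear plane L_v = 1.5 + 3·2.875 = 10.12 in; A_gv = 10.12 × 0.25 = 2.531 in².
A_nv = (10.12 − 3.5·1.1875) × 0.25 = 1.492 in².
A_nt = (2 − 0.5·1.1875) × 0.25 = 0.3516 in².
0.6 F_u A_nv = 58.2 kips; 0.6 F_y A_gv = 75.94 kips → shear rupture governs the shear term.
R_n = 58.2 + 1.0 × 65 × 0.3516 = 81.05 kips.
Allowable strength R_n/Ω = 81.05 / 2 = 40.5 kips.

40.5 kips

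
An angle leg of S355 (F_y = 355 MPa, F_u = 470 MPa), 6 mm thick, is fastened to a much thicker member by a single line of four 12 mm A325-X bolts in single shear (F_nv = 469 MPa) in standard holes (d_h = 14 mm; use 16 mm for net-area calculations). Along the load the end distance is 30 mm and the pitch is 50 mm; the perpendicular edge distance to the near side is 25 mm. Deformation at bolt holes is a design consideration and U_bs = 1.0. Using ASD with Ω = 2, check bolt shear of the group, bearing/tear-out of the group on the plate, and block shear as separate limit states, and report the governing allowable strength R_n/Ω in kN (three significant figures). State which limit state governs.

Bolt shear: A_b = π·12²/4 = 113.1 mm²; R_n = 469 × 113.1 × 4 × 1 / 1000 = 212.2 kN → 212.2 / 2 = 106 kN.
Bearing: edge l_c = 23, r_n = 77.83 kN; interior l_c = 36, r_n = 81.22 kN; R_n = 77.83 + 3·81.22 = 321.5 kN → 161 kN.
Block shear: A_gv = 1080, A_nv = 744, A_nt = 102 mm²; R_n = min(0.6F_uA_nv, 0.6F_yA_gv) + U_bs·F_u·A_nt = 257.7 kN → 129 kN.
Bolt shear governs: 106 kN.

106 kN (bolt shear governs)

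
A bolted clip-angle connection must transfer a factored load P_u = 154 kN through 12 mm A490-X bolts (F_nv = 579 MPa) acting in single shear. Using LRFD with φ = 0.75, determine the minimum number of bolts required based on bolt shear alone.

4 bolts

A_b = π·12²/4 = 113.1 mm².
Per-bolt design strength φR_n = 0.75 × 579 × 113.1 × 1 / 1000 = 49.11 kN.
n ≥ 154 / 49.11 = 3.136 → use 4 bolts.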